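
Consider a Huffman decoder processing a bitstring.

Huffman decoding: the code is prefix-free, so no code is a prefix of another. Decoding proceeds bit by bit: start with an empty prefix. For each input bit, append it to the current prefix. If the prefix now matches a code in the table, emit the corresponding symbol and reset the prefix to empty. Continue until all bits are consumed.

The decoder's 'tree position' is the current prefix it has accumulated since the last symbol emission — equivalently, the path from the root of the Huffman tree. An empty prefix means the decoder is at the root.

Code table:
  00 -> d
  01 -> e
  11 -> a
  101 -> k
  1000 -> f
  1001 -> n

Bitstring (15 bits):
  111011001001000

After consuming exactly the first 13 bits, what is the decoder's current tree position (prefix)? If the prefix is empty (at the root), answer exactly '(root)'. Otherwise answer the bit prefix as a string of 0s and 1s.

Bit 0: prefix='1' (no match yet)
Bit 1: prefix='11' -> emit 'a', reset
Bit 2: prefix='1' (no match yet)
Bit 3: prefix='10' (no match yet)
Bit 4: prefix='101' -> emit 'k', reset
Bit 5: prefix='1' (no match yet)
Bit 6: prefix='10' (no match yet)
Bit 7: prefix='100' (no match yet)
Bit 8: prefix='1001' -> emit 'n', reset
Bit 9: prefix='0' (no match yet)
Bit 10: prefix='00' -> emit 'd', reset
Bit 11: prefix='1' (no match yet)
Bit 12: prefix='10' (no match yet)

Answer: 10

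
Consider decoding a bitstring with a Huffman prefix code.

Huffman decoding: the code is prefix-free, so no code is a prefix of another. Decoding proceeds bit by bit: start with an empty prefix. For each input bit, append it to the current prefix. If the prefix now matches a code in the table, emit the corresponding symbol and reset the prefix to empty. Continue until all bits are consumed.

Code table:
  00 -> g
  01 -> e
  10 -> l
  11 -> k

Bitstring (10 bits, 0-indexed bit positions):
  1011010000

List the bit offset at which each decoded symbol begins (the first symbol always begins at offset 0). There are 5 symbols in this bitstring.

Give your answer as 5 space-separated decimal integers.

Bit 0: prefix='1' (no match yet)
Bit 1: prefix='10' -> emit 'l', reset
Bit 2: prefix='1' (no match yet)
Bit 3: prefix='11' -> emit 'k', reset
Bit 4: prefix='0' (no match yet)
Bit 5: prefix='01' -> emit 'e', reset
Bit 6: prefix='0' (no match yet)
Bit 7: prefix='00' -> emit 'g', reset
Bit 8: prefix='0' (no match yet)
Bit 9: prefix='00' -> emit 'g', reset

Answer: 0 2 4 6 8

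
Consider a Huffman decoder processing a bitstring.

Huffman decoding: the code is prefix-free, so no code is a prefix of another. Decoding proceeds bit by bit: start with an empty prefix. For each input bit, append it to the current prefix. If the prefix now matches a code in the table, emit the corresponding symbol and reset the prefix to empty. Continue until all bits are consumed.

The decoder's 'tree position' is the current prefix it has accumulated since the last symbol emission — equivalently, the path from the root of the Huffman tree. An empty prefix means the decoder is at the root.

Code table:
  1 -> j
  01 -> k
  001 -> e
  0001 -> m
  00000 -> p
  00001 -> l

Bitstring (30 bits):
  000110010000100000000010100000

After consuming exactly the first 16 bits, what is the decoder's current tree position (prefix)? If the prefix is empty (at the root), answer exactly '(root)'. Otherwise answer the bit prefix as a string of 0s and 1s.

Bit 0: prefix='0' (no match yet)
Bit 1: prefix='00' (no match yet)
Bit 2: prefix='000' (no match yet)
Bit 3: prefix='0001' -> emit 'm', reset
Bit 4: prefix='1' -> emit 'j', reset
Bit 5: prefix='0' (no match yet)
Bit 6: prefix='00' (no match yet)
Bit 7: prefix='001' -> emit 'e', reset
Bit 8: prefix='0' (no match yet)
Bit 9: prefix='00' (no match yet)
Bit 10: prefix='000' (no match yet)
Bit 11: prefix='0000' (no match yet)
Bit 12: prefix='00001' -> emit 'l', reset
Bit 13: prefix='0' (no match yet)
Bit 14: prefix='00' (no match yet)
Bit 15: prefix='000' (no match yet)

Answer: 000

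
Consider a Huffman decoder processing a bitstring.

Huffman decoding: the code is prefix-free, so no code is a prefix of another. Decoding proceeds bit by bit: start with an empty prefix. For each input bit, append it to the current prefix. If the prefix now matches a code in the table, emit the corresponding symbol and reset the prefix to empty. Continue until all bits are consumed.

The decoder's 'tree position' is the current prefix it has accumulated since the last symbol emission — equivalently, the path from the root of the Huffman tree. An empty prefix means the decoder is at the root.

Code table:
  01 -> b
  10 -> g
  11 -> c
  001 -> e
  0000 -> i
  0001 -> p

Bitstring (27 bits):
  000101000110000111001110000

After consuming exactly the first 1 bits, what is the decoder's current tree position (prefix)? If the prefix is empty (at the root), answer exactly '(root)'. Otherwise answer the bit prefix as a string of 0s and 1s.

Bit 0: prefix='0' (no match yet)

Answer: 0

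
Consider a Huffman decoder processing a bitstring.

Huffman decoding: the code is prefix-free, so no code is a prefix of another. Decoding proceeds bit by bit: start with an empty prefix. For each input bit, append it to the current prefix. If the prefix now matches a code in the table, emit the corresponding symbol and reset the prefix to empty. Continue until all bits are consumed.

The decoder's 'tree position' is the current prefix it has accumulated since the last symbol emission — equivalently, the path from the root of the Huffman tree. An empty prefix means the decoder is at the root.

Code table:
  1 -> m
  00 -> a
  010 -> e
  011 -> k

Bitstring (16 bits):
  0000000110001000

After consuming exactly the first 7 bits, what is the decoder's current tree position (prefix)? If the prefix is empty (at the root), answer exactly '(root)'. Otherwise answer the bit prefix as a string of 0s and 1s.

Bit 0: prefix='0' (no match yet)
Bit 1: prefix='00' -> emit 'a', reset
Bit 2: prefix='0' (no match yet)
Bit 3: prefix='00' -> emit 'a', reset
Bit 4: prefix='0' (no match yet)
Bit 5: prefix='00' -> emit 'a', reset
Bit 6: prefix='0' (no match yet)

Answer: 0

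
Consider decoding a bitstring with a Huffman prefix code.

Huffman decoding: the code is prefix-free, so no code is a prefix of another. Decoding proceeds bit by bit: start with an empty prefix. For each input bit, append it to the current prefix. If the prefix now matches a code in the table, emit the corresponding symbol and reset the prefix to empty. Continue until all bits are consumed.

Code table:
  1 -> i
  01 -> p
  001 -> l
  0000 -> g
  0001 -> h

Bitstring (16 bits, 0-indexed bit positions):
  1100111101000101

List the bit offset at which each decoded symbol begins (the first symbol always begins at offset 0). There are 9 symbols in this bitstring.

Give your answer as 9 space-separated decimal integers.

Answer: 0 1 2 5 6 7 8 10 14

Derivation:
Bit 0: prefix='1' -> emit 'i', reset
Bit 1: prefix='1' -> emit 'i', reset
Bit 2: prefix='0' (no match yet)
Bit 3: prefix='00' (no match yet)
Bit 4: prefix='001' -> emit 'l', reset
Bit 5: prefix='1' -> emit 'i', reset
Bit 6: prefix='1' -> emit 'i', reset
Bit 7: prefix='1' -> emit 'i', reset
Bit 8: prefix='0' (no match yet)
Bit 9: prefix='01' -> emit 'p', reset
Bit 10: prefix='0' (no match yet)
Bit 11: prefix='00' (no match yet)
Bit 12: prefix='000' (no match yet)
Bit 13: prefix='0001' -> emit 'h', reset
Bit 14: prefix='0' (no match yet)
Bit 15: prefix='01' -> emit 'p', reset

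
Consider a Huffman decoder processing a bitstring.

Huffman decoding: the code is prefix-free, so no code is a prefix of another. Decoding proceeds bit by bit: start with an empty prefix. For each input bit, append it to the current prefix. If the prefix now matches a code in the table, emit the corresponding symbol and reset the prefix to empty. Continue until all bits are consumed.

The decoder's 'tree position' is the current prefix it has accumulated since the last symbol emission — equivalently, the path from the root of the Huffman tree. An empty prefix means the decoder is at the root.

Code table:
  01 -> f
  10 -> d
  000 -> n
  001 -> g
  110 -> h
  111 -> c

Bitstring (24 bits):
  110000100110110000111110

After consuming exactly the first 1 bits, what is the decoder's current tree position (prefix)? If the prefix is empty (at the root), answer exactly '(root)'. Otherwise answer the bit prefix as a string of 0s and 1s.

Answer: 1

Derivation:
Bit 0: prefix='1' (no match yet)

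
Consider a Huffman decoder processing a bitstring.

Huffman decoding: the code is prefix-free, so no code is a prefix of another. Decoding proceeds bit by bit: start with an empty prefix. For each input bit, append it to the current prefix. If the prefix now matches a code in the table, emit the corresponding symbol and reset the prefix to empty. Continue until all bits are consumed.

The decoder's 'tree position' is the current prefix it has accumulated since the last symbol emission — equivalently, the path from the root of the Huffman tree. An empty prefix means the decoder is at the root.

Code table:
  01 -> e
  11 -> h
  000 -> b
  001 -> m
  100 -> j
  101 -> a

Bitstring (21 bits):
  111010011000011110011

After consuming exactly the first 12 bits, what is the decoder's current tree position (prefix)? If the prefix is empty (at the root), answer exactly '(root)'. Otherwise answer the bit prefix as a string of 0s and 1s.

Answer: 0

Derivation:
Bit 0: prefix='1' (no match yet)
Bit 1: prefix='11' -> emit 'h', reset
Bit 2: prefix='1' (no match yet)
Bit 3: prefix='10' (no match yet)
Bit 4: prefix='101' -> emit 'a', reset
Bit 5: prefix='0' (no match yet)
Bit 6: prefix='00' (no match yet)
Bit 7: prefix='001' -> emit 'm', reset
Bit 8: prefix='1' (no match yet)
Bit 9: prefix='10' (no match yet)
Bit 10: prefix='100' -> emit 'j', reset
Bit 11: prefix='0' (no match yet)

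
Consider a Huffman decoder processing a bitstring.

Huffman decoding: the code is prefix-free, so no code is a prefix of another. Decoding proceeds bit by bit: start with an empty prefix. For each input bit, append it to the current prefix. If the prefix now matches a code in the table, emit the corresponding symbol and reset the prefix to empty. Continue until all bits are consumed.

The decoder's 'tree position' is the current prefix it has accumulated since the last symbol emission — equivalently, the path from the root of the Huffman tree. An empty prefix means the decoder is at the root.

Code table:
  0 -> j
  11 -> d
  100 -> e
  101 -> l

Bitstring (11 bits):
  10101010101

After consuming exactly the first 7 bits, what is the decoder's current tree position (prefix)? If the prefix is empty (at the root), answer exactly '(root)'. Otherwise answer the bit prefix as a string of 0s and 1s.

Answer: (root)

Derivation:
Bit 0: prefix='1' (no match yet)
Bit 1: prefix='10' (no match yet)
Bit 2: prefix='101' -> emit 'l', reset
Bit 3: prefix='0' -> emit 'j', reset
Bit 4: prefix='1' (no match yet)
Bit 5: prefix='10' (no match yet)
Bit 6: prefix='101' -> emit 'l', reset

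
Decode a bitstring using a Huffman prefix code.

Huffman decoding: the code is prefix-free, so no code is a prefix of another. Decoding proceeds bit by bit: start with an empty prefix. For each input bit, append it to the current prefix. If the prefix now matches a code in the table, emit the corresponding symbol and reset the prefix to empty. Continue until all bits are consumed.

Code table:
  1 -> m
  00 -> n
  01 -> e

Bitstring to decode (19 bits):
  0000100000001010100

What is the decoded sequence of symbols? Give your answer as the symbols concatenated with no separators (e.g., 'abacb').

Bit 0: prefix='0' (no match yet)
Bit 1: prefix='00' -> emit 'n', reset
Bit 2: prefix='0' (no match yet)
Bit 3: prefix='00' -> emit 'n', reset
Bit 4: prefix='1' -> emit 'm', reset
Bit 5: prefix='0' (no match yet)
Bit 6: prefix='00' -> emit 'n', reset
Bit 7: prefix='0' (no match yet)
Bit 8: prefix='00' -> emit 'n', reset
Bit 9: prefix='0' (no match yet)
Bit 10: prefix='00' -> emit 'n', reset
Bit 11: prefix='0' (no match yet)
Bit 12: prefix='01' -> emit 'e', reset
Bit 13: prefix='0' (no match yet)
Bit 14: prefix='01' -> emit 'e', reset
Bit 15: prefix='0' (no match yet)
Bit 16: prefix='01' -> emit 'e', reset
Bit 17: prefix='0' (no match yet)
Bit 18: prefix='00' -> emit 'n', reset

Answer: nnmnnneeen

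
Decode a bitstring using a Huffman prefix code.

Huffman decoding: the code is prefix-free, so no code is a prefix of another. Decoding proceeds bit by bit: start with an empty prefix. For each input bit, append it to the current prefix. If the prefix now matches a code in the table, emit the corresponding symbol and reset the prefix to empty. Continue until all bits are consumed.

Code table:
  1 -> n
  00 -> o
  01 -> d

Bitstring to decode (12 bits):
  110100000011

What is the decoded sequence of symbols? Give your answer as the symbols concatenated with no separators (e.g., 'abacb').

Answer: nndooonn

Derivation:
Bit 0: prefix='1' -> emit 'n', reset
Bit 1: prefix='1' -> emit 'n', reset
Bit 2: prefix='0' (no match yet)
Bit 3: prefix='01' -> emit 'd', reset
Bit 4: prefix='0' (no match yet)
Bit 5: prefix='00' -> emit 'o', reset
Bit 6: prefix='0' (no match yet)
Bit 7: prefix='00' -> emit 'o', reset
Bit 8: prefix='0' (no match yet)
Bit 9: prefix='00' -> emit 'o', reset
Bit 10: prefix='1' -> emit 'n', reset
Bit 11: prefix='1' -> emit 'n', reset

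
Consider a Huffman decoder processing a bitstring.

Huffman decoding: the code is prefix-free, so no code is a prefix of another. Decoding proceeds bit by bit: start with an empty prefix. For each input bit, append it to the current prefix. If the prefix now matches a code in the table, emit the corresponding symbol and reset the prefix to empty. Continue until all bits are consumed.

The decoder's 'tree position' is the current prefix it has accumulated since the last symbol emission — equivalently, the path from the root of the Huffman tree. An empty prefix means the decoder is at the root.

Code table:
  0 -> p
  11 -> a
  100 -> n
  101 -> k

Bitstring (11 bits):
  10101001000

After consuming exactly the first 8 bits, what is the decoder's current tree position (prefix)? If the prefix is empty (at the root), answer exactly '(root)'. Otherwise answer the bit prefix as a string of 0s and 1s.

Answer: 1

Derivation:
Bit 0: prefix='1' (no match yet)
Bit 1: prefix='10' (no match yet)
Bit 2: prefix='101' -> emit 'k', reset
Bit 3: prefix='0' -> emit 'p', reset
Bit 4: prefix='1' (no match yet)
Bit 5: prefix='10' (no match yet)
Bit 6: prefix='100' -> emit 'n', reset
Bit 7: prefix='1' (no match yet)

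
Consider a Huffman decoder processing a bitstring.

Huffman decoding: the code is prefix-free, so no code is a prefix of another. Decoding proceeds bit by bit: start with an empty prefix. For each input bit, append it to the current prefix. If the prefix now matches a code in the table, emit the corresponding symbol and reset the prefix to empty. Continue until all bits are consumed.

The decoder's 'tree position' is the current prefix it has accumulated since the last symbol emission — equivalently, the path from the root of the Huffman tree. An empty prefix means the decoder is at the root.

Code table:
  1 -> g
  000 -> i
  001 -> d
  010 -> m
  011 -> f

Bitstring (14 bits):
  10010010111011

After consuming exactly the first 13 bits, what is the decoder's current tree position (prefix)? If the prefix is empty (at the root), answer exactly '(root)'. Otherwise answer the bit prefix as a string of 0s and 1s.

Bit 0: prefix='1' -> emit 'g', reset
Bit 1: prefix='0' (no match yet)
Bit 2: prefix='00' (no match yet)
Bit 3: prefix='001' -> emit 'd', reset
Bit 4: prefix='0' (no match yet)
Bit 5: prefix='00' (no match yet)
Bit 6: prefix='001' -> emit 'd', reset
Bit 7: prefix='0' (no match yet)
Bit 8: prefix='01' (no match yet)
Bit 9: prefix='011' -> emit 'f', reset
Bit 10: prefix='1' -> emit 'g', reset
Bit 11: prefix='0' (no match yet)
Bit 12: prefix='01' (no match yet)

Answer: 01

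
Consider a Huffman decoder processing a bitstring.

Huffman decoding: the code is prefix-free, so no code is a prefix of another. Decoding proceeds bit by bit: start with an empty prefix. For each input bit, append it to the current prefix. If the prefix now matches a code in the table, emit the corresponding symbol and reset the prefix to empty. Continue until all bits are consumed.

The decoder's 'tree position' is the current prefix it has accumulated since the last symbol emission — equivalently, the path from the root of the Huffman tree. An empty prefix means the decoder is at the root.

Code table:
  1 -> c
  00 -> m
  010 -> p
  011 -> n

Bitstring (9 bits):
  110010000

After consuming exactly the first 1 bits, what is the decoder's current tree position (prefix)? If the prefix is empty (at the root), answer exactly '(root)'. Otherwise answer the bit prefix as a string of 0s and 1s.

Bit 0: prefix='1' -> emit 'c', reset

Answer: (root)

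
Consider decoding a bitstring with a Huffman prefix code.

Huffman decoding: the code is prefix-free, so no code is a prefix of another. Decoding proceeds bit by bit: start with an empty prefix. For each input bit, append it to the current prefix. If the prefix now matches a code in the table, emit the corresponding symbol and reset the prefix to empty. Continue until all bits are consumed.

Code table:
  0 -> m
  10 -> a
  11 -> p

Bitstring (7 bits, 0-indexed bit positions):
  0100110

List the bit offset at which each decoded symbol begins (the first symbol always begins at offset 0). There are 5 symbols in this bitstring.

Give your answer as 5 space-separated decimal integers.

Answer: 0 1 3 4 6

Derivation:
Bit 0: prefix='0' -> emit 'm', reset
Bit 1: prefix='1' (no match yet)
Bit 2: prefix='10' -> emit 'a', reset
Bit 3: prefix='0' -> emit 'm', reset
Bit 4: prefix='1' (no match yet)
Bit 5: prefix='11' -> emit 'p', reset
Bit 6: prefix='0' -> emit 'm', reset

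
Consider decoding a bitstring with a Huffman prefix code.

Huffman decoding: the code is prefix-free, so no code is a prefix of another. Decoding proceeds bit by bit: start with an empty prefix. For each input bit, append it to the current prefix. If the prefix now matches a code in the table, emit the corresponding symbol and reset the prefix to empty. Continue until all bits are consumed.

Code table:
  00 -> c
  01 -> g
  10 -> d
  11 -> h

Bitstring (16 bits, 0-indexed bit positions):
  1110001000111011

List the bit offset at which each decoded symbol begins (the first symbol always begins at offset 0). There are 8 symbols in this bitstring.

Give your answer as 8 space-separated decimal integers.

Bit 0: prefix='1' (no match yet)
Bit 1: prefix='11' -> emit 'h', reset
Bit 2: prefix='1' (no match yet)
Bit 3: prefix='10' -> emit 'd', reset
Bit 4: prefix='0' (no match yet)
Bit 5: prefix='00' -> emit 'c', reset
Bit 6: prefix='1' (no match yet)
Bit 7: prefix='10' -> emit 'd', reset
Bit 8: prefix='0' (no match yet)
Bit 9: prefix='00' -> emit 'c', reset
Bit 10: prefix='1' (no match yet)
Bit 11: prefix='11' -> emit 'h', reset
Bit 12: prefix='1' (no match yet)
Bit 13: prefix='10' -> emit 'd', reset
Bit 14: prefix='1' (no match yet)
Bit 15: prefix='11' -> emit 'h', reset

Answer: 0 2 4 6 8 10 12 14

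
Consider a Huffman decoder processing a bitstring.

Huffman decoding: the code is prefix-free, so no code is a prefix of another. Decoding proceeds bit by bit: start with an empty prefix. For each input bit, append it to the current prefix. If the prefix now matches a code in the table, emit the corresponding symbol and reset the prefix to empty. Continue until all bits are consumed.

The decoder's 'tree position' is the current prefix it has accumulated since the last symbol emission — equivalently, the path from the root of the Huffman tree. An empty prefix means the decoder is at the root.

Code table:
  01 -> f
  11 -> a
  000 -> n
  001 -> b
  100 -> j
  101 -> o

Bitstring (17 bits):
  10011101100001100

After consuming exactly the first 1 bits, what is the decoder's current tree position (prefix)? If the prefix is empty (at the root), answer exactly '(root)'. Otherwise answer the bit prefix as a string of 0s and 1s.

Answer: 1

Derivation:
Bit 0: prefix='1' (no match yet)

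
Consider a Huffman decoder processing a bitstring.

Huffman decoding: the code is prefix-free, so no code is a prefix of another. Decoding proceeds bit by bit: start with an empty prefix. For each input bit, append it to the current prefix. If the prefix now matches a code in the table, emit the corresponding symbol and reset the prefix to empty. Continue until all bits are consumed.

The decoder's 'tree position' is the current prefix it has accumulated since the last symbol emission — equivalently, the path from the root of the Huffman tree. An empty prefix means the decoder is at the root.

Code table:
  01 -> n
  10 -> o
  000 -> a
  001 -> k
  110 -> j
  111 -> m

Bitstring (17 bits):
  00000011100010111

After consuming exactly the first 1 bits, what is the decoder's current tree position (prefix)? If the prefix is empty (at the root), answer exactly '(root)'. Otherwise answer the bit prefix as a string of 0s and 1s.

Bit 0: prefix='0' (no match yet)

Answer: 0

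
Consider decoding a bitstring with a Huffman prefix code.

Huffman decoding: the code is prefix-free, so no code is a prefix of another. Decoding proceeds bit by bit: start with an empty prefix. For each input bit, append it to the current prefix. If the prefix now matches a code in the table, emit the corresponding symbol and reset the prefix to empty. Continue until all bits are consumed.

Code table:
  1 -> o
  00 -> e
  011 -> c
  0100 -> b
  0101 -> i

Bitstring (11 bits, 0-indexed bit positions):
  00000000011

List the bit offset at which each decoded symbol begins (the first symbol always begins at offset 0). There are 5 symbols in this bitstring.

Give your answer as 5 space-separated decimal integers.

Bit 0: prefix='0' (no match yet)
Bit 1: prefix='00' -> emit 'e', reset
Bit 2: prefix='0' (no match yet)
Bit 3: prefix='00' -> emit 'e', reset
Bit 4: prefix='0' (no match yet)
Bit 5: prefix='00' -> emit 'e', reset
Bit 6: prefix='0' (no match yet)
Bit 7: prefix='00' -> emit 'e', reset
Bit 8: prefix='0' (no match yet)
Bit 9: prefix='01' (no match yet)
Bit 10: prefix='011' -> emit 'c', reset

Answer: 0 2 4 6 8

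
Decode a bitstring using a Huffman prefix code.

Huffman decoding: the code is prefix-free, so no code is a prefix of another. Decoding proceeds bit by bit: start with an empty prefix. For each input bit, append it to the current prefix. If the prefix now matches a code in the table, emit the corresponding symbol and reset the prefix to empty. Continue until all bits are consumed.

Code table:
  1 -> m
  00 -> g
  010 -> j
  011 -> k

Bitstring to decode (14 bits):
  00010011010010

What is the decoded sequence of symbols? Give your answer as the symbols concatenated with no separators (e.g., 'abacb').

Answer: gjkjj

Derivation:
Bit 0: prefix='0' (no match yet)
Bit 1: prefix='00' -> emit 'g', reset
Bit 2: prefix='0' (no match yet)
Bit 3: prefix='01' (no match yet)
Bit 4: prefix='010' -> emit 'j', reset
Bit 5: prefix='0' (no match yet)
Bit 6: prefix='01' (no match yet)
Bit 7: prefix='011' -> emit 'k', reset
Bit 8: prefix='0' (no match yet)
Bit 9: prefix='01' (no match yet)
Bit 10: prefix='010' -> emit 'j', reset
Bit 11: prefix='0' (no match yet)
Bit 12: prefix='01' (no match yet)
Bit 13: prefix='010' -> emit 'j', reset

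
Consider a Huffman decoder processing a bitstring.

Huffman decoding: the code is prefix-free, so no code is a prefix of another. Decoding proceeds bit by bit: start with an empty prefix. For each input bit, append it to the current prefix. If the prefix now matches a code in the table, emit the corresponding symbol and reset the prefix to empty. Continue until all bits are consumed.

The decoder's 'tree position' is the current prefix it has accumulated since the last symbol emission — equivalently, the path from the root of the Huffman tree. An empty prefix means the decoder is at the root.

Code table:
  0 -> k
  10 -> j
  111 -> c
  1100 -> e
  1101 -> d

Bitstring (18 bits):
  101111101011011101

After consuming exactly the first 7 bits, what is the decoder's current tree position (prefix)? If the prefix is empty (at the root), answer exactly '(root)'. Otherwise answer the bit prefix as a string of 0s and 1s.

Bit 0: prefix='1' (no match yet)
Bit 1: prefix='10' -> emit 'j', reset
Bit 2: prefix='1' (no match yet)
Bit 3: prefix='11' (no match yet)
Bit 4: prefix='111' -> emit 'c', reset
Bit 5: prefix='1' (no match yet)
Bit 6: prefix='11' (no match yet)

Answer: 11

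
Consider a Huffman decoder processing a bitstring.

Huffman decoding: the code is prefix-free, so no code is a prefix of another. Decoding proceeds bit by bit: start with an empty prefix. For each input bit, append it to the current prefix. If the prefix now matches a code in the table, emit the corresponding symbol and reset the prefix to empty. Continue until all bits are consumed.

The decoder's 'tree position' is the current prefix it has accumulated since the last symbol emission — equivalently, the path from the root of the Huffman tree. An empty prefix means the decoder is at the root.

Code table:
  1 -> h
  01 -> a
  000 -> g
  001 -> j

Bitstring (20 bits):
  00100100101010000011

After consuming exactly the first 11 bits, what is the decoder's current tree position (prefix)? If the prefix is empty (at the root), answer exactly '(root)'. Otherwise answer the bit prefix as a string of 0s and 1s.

Answer: (root)

Derivation:
Bit 0: prefix='0' (no match yet)
Bit 1: prefix='00' (no match yet)
Bit 2: prefix='001' -> emit 'j', reset
Bit 3: prefix='0' (no match yet)
Bit 4: prefix='00' (no match yet)
Bit 5: prefix='001' -> emit 'j', reset
Bit 6: prefix='0' (no match yet)
Bit 7: prefix='00' (no match yet)
Bit 8: prefix='001' -> emit 'j', reset
Bit 9: prefix='0' (no match yet)
Bit 10: prefix='01' -> emit 'a', reset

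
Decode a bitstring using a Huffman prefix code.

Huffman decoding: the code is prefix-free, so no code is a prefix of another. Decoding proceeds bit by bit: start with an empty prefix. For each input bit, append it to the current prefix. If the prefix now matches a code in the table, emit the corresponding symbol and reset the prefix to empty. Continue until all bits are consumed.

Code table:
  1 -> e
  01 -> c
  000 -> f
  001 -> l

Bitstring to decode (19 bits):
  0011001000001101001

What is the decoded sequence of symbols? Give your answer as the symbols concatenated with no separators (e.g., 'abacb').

Bit 0: prefix='0' (no match yet)
Bit 1: prefix='00' (no match yet)
Bit 2: prefix='001' -> emit 'l', reset
Bit 3: prefix='1' -> emit 'e', reset
Bit 4: prefix='0' (no match yet)
Bit 5: prefix='00' (no match yet)
Bit 6: prefix='001' -> emit 'l', reset
Bit 7: prefix='0' (no match yet)
Bit 8: prefix='00' (no match yet)
Bit 9: prefix='000' -> emit 'f', reset
Bit 10: prefix='0' (no match yet)
Bit 11: prefix='00' (no match yet)
Bit 12: prefix='001' -> emit 'l', reset
Bit 13: prefix='1' -> emit 'e', reset
Bit 14: prefix='0' (no match yet)
Bit 15: prefix='01' -> emit 'c', reset
Bit 16: prefix='0' (no match yet)
Bit 17: prefix='00' (no match yet)
Bit 18: prefix='001' -> emit 'l', reset

Answer: lelflecl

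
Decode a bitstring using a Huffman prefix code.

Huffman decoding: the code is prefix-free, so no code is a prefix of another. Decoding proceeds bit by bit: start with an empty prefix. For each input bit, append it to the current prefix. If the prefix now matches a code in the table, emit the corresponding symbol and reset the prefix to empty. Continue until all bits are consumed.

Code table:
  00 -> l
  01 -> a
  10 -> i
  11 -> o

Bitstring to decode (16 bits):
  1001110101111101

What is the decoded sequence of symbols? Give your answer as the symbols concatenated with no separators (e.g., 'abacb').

Answer: iaoaaooa

Derivation:
Bit 0: prefix='1' (no match yet)
Bit 1: prefix='10' -> emit 'i', reset
Bit 2: prefix='0' (no match yet)
Bit 3: prefix='01' -> emit 'a', reset
Bit 4: prefix='1' (no match yet)
Bit 5: prefix='11' -> emit 'o', reset
Bit 6: prefix='0' (no match yet)
Bit 7: prefix='01' -> emit 'a', reset
Bit 8: prefix='0' (no match yet)
Bit 9: prefix='01' -> emit 'a', reset
Bit 10: prefix='1' (no match yet)
Bit 11: prefix='11' -> emit 'o', reset
Bit 12: prefix='1' (no match yet)
Bit 13: prefix='11' -> emit 'o', reset
Bit 14: prefix='0' (no match yet)
Bit 15: prefix='01' -> emit 'a', reset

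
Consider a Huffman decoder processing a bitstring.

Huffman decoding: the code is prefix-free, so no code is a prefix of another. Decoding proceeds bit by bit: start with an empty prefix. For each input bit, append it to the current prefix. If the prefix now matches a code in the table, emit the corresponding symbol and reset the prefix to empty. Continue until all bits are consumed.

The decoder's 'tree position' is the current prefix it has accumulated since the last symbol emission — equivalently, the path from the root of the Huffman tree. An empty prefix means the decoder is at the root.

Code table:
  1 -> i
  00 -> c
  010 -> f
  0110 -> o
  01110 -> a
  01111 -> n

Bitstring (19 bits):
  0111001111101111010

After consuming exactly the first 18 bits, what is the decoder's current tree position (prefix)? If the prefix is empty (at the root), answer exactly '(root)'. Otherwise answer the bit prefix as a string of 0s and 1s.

Answer: 01

Derivation:
Bit 0: prefix='0' (no match yet)
Bit 1: prefix='01' (no match yet)
Bit 2: prefix='011' (no match yet)
Bit 3: prefix='0111' (no match yet)
Bit 4: prefix='01110' -> emit 'a', reset
Bit 5: prefix='0' (no match yet)
Bit 6: prefix='01' (no match yet)
Bit 7: prefix='011' (no match yet)
Bit 8: prefix='0111' (no match yet)
Bit 9: prefix='01111' -> emit 'n', reset
Bit 10: prefix='1' -> emit 'i', reset
Bit 11: prefix='0' (no match yet)
Bit 12: prefix='01' (no match yet)
Bit 13: prefix='011' (no match yet)
Bit 14: prefix='0111' (no match yet)
Bit 15: prefix='01111' -> emit 'n', reset
Bit 16: prefix='0' (no match yet)
Bit 17: prefix='01' (no match yet)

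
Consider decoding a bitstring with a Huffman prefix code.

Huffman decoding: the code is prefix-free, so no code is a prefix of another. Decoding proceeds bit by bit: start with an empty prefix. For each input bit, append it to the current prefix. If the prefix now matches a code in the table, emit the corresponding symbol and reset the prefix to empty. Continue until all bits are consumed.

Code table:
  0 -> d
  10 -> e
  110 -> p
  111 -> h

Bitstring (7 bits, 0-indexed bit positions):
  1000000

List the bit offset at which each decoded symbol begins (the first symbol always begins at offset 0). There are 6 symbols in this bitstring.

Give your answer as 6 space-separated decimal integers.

Bit 0: prefix='1' (no match yet)
Bit 1: prefix='10' -> emit 'e', reset
Bit 2: prefix='0' -> emit 'd', reset
Bit 3: prefix='0' -> emit 'd', reset
Bit 4: prefix='0' -> emit 'd', reset
Bit 5: prefix='0' -> emit 'd', reset
Bit 6: prefix='0' -> emit 'd', reset

Answer: 0 2 3 4 5 6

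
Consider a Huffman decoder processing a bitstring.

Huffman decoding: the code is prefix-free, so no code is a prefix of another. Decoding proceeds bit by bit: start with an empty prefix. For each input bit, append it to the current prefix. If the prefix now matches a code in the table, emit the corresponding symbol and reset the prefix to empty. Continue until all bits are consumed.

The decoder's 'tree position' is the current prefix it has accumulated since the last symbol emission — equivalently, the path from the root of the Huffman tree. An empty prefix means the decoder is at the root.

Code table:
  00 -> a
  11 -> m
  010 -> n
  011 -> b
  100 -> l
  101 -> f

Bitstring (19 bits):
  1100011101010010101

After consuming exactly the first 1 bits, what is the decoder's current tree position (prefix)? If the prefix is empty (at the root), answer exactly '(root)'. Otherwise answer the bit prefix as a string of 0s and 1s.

Bit 0: prefix='1' (no match yet)

Answer: 1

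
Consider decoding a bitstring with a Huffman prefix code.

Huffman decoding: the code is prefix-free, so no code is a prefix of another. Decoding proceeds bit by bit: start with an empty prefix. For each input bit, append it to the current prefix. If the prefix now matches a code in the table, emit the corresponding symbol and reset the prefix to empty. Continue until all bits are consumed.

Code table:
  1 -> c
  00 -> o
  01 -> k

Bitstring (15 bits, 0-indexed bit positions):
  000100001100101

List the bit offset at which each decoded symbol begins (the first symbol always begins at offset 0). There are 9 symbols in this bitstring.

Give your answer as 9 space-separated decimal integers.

Bit 0: prefix='0' (no match yet)
Bit 1: prefix='00' -> emit 'o', reset
Bit 2: prefix='0' (no match yet)
Bit 3: prefix='01' -> emit 'k', reset
Bit 4: prefix='0' (no match yet)
Bit 5: prefix='00' -> emit 'o', reset
Bit 6: prefix='0' (no match yet)
Bit 7: prefix='00' -> emit 'o', reset
Bit 8: prefix='1' -> emit 'c', reset
Bit 9: prefix='1' -> emit 'c', reset
Bit 10: prefix='0' (no match yet)
Bit 11: prefix='00' -> emit 'o', reset
Bit 12: prefix='1' -> emit 'c', reset
Bit 13: prefix='0' (no match yet)
Bit 14: prefix='01' -> emit 'k', reset

Answer: 0 2 4 6 8 9 10 12 13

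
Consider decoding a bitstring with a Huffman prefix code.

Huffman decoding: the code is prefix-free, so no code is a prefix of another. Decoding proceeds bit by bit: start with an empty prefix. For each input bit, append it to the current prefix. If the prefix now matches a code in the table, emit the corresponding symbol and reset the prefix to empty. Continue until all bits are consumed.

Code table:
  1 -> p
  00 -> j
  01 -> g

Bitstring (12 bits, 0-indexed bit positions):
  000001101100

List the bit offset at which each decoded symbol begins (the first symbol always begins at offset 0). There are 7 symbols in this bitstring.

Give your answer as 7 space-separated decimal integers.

Answer: 0 2 4 6 7 9 10

Derivation:
Bit 0: prefix='0' (no match yet)
Bit 1: prefix='00' -> emit 'j', reset
Bit 2: prefix='0' (no match yet)
Bit 3: prefix='00' -> emit 'j', reset
Bit 4: prefix='0' (no match yet)
Bit 5: prefix='01' -> emit 'g', reset
Bit 6: prefix='1' -> emit 'p', reset
Bit 7: prefix='0' (no match yet)
Bit 8: prefix='01' -> emit 'g', reset
Bit 9: prefix='1' -> emit 'p', reset
Bit 10: prefix='0' (no match yet)
Bit 11: prefix='00' -> emit 'j', reset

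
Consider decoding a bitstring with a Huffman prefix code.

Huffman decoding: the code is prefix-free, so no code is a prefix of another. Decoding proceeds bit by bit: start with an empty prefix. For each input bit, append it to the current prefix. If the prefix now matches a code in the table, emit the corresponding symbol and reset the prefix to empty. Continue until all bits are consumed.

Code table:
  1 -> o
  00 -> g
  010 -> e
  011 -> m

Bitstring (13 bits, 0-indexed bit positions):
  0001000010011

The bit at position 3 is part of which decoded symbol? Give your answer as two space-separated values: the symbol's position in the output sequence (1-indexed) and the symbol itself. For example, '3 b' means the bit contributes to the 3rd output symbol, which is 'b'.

Bit 0: prefix='0' (no match yet)
Bit 1: prefix='00' -> emit 'g', reset
Bit 2: prefix='0' (no match yet)
Bit 3: prefix='01' (no match yet)
Bit 4: prefix='010' -> emit 'e', reset
Bit 5: prefix='0' (no match yet)
Bit 6: prefix='00' -> emit 'g', reset
Bit 7: prefix='0' (no match yet)

Answer: 2 e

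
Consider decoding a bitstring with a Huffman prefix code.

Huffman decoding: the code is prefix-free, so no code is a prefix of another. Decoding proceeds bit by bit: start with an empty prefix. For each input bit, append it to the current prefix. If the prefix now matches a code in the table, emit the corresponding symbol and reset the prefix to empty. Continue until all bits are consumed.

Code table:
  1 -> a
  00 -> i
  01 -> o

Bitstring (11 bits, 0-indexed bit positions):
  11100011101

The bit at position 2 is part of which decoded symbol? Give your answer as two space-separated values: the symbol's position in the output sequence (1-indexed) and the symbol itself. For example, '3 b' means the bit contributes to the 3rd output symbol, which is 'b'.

Bit 0: prefix='1' -> emit 'a', reset
Bit 1: prefix='1' -> emit 'a', reset
Bit 2: prefix='1' -> emit 'a', reset
Bit 3: prefix='0' (no match yet)
Bit 4: prefix='00' -> emit 'i', reset
Bit 5: prefix='0' (no match yet)
Bit 6: prefix='01' -> emit 'o', reset

Answer: 3 a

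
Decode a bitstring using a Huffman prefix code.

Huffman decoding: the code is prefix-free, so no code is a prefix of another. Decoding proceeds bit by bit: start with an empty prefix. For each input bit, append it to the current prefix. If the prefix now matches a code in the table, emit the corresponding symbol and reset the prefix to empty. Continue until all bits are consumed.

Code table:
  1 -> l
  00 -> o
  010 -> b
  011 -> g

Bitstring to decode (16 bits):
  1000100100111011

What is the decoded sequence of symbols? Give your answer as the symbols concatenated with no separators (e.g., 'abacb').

Bit 0: prefix='1' -> emit 'l', reset
Bit 1: prefix='0' (no match yet)
Bit 2: prefix='00' -> emit 'o', reset
Bit 3: prefix='0' (no match yet)
Bit 4: prefix='01' (no match yet)
Bit 5: prefix='010' -> emit 'b', reset
Bit 6: prefix='0' (no match yet)
Bit 7: prefix='01' (no match yet)
Bit 8: prefix='010' -> emit 'b', reset
Bit 9: prefix='0' (no match yet)
Bit 10: prefix='01' (no match yet)
Bit 11: prefix='011' -> emit 'g', reset
Bit 12: prefix='1' -> emit 'l', reset
Bit 13: prefix='0' (no match yet)
Bit 14: prefix='01' (no match yet)
Bit 15: prefix='011' -> emit 'g', reset

Answer: lobbglg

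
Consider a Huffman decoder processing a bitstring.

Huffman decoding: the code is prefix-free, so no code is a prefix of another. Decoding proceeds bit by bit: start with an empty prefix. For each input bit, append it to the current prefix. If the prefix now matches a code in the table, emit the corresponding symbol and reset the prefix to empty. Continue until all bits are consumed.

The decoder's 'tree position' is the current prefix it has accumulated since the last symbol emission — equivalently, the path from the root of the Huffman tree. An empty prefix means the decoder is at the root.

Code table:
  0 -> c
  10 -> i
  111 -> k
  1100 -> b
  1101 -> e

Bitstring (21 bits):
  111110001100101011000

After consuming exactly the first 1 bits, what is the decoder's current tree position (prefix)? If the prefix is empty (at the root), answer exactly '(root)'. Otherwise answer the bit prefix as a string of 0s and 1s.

Bit 0: prefix='1' (no match yet)

Answer: 1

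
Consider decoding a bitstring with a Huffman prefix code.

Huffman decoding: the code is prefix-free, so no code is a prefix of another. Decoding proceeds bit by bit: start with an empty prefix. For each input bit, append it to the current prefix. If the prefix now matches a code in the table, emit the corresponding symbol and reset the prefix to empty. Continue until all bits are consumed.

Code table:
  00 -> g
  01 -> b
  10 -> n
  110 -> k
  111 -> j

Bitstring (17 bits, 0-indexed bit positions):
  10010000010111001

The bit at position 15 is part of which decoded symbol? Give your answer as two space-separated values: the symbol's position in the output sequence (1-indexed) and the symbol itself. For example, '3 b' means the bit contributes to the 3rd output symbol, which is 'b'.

Answer: 8 b

Derivation:
Bit 0: prefix='1' (no match yet)
Bit 1: prefix='10' -> emit 'n', reset
Bit 2: prefix='0' (no match yet)
Bit 3: prefix='01' -> emit 'b', reset
Bit 4: prefix='0' (no match yet)
Bit 5: prefix='00' -> emit 'g', reset
Bit 6: prefix='0' (no match yet)
Bit 7: prefix='00' -> emit 'g', reset
Bit 8: prefix='0' (no match yet)
Bit 9: prefix='01' -> emit 'b', reset
Bit 10: prefix='0' (no match yet)
Bit 11: prefix='01' -> emit 'b', reset
Bit 12: prefix='1' (no match yet)
Bit 13: prefix='11' (no match yet)
Bit 14: prefix='110' -> emit 'k', reset
Bit 15: prefix='0' (no match yet)
Bit 16: prefix='01' -> emit 'b', reset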